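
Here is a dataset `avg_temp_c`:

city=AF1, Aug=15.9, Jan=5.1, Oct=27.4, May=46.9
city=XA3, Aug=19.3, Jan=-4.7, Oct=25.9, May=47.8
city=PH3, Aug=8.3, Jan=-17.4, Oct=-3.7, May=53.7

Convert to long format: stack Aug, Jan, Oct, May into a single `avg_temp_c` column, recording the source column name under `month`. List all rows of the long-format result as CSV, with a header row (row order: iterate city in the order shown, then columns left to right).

city,month,avg_temp_c
AF1,Aug,15.9
AF1,Jan,5.1
AF1,Oct,27.4
AF1,May,46.9
XA3,Aug,19.3
XA3,Jan,-4.7
XA3,Oct,25.9
XA3,May,47.8
PH3,Aug,8.3
PH3,Jan,-17.4
PH3,Oct,-3.7
PH3,May,53.7

Each (city, column) pair becomes one row: 3 × 4 = 12 rows.
For example, (AF1, Aug) → avg_temp_c=15.9.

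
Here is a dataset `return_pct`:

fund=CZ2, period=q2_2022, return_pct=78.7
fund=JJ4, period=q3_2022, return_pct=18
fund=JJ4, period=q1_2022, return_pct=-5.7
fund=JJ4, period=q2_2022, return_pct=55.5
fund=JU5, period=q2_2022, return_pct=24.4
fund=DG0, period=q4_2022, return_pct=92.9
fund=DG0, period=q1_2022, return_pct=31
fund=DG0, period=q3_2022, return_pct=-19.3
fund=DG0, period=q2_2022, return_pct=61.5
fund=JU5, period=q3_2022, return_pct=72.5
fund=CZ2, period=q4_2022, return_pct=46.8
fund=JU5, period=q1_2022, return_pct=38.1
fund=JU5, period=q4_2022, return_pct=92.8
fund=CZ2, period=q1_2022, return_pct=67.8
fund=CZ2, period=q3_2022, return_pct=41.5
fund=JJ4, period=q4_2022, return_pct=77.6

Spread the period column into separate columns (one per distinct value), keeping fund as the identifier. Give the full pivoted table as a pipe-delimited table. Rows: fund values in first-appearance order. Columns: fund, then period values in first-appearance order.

| fund | q2_2022 | q3_2022 | q1_2022 | q4_2022 |
| CZ2 | 78.7 | 41.5 | 67.8 | 46.8 |
| JJ4 | 55.5 | 18 | -5.7 | 77.6 |
| JU5 | 24.4 | 72.5 | 38.1 | 92.8 |
| DG0 | 61.5 | -19.3 | 31 | 92.9 |

Columns: fund plus the 4 distinct period values (q2_2022, q3_2022, q1_2022, q4_2022).
For example, row CZ2 column q2_2022 takes return_pct=78.7 from the long row (CZ2, q2_2022).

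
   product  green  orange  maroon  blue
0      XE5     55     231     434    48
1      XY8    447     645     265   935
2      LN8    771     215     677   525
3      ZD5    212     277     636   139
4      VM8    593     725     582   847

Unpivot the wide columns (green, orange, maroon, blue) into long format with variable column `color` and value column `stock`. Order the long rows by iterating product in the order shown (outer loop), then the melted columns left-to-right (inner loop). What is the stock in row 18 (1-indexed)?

725

20 rows total (5 × 4). Row 18: index ⌊(18-1)/4⌋ = 4 into product → VM8; (18-1) mod 4 = 1 into the melted columns → orange.
So row 18 is (VM8, orange, 725); stock = 725.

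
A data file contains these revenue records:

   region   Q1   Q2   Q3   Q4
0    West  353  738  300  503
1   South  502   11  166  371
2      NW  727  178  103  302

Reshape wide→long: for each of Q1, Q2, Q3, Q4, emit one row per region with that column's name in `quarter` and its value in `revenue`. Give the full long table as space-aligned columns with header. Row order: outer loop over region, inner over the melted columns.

Each (region, column) pair becomes one row: 3 × 4 = 12 rows.
For example, (West, Q1) → revenue=353.

region  quarter  revenue
West    Q1       353    
West    Q2       738    
West    Q3       300    
West    Q4       503    
South   Q1       502    
South   Q2       11     
South   Q3       166    
South   Q4       371    
NW      Q1       727    
NW      Q2       178    
NW      Q3       103    
NW      Q4       302    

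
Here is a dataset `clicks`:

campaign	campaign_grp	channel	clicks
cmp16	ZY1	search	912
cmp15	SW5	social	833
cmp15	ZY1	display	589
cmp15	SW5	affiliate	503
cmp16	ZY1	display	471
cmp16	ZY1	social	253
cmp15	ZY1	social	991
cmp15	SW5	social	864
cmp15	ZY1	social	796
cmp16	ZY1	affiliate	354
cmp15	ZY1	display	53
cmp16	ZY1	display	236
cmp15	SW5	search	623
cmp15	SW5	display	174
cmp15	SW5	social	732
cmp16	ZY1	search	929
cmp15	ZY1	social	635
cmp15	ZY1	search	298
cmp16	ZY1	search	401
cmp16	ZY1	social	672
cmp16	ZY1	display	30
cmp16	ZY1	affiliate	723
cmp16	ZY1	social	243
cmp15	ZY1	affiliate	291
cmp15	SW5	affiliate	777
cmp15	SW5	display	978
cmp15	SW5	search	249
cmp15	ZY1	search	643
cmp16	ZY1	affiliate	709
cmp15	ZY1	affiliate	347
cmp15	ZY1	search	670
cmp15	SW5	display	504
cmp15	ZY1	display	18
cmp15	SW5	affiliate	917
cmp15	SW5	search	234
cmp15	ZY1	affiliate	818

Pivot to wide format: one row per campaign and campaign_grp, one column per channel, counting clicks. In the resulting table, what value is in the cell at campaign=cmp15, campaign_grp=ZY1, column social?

Rows with campaign=cmp15, campaign_grp=ZY1 and channel=social: clicks values are 991, 796, 635.
3 rows match — count = 3.

3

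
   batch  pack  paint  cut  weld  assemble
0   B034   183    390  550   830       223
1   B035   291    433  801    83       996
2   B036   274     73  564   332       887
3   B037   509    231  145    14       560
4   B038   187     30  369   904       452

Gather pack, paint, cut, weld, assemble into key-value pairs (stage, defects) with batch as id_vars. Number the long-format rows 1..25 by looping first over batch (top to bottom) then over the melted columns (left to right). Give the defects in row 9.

25 rows total (5 × 5). Row 9: index ⌊(9-1)/5⌋ = 1 into batch → B035; (9-1) mod 5 = 3 into the melted columns → weld.
So row 9 is (B035, weld, 83); defects = 83.

83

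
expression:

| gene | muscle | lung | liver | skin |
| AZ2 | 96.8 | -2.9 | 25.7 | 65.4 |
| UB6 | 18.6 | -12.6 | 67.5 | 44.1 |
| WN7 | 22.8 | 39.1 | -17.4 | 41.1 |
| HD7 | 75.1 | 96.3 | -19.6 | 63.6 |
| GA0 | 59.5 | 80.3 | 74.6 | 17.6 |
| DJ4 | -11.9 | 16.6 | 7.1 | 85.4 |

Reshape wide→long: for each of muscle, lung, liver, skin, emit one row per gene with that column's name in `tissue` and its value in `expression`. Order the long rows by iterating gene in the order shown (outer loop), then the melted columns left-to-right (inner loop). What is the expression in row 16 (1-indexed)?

63.6

24 rows total (6 × 4). Row 16: index ⌊(16-1)/4⌋ = 3 into gene → HD7; (16-1) mod 4 = 3 into the melted columns → skin.
So row 16 is (HD7, skin, 63.6); expression = 63.6.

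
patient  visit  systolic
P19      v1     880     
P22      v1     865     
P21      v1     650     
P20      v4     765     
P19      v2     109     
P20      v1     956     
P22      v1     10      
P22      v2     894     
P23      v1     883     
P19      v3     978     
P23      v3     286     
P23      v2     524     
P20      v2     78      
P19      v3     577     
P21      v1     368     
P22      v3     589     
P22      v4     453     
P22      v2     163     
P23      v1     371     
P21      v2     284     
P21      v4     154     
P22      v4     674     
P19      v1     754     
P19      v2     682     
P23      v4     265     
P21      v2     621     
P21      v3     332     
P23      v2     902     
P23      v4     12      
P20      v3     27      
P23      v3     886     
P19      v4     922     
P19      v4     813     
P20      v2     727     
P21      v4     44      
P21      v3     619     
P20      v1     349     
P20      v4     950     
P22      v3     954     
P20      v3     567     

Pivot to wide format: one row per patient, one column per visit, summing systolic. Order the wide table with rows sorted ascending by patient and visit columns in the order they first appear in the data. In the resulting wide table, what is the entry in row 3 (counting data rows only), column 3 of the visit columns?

With rows sorted ascending by patient, row 3 is patient=P21. visit columns in first-appearance order: v1, v4, v2, v3; column 3 is v2.
Long rows with patient=P21, visit=v2: 284 + 621 = 905.

905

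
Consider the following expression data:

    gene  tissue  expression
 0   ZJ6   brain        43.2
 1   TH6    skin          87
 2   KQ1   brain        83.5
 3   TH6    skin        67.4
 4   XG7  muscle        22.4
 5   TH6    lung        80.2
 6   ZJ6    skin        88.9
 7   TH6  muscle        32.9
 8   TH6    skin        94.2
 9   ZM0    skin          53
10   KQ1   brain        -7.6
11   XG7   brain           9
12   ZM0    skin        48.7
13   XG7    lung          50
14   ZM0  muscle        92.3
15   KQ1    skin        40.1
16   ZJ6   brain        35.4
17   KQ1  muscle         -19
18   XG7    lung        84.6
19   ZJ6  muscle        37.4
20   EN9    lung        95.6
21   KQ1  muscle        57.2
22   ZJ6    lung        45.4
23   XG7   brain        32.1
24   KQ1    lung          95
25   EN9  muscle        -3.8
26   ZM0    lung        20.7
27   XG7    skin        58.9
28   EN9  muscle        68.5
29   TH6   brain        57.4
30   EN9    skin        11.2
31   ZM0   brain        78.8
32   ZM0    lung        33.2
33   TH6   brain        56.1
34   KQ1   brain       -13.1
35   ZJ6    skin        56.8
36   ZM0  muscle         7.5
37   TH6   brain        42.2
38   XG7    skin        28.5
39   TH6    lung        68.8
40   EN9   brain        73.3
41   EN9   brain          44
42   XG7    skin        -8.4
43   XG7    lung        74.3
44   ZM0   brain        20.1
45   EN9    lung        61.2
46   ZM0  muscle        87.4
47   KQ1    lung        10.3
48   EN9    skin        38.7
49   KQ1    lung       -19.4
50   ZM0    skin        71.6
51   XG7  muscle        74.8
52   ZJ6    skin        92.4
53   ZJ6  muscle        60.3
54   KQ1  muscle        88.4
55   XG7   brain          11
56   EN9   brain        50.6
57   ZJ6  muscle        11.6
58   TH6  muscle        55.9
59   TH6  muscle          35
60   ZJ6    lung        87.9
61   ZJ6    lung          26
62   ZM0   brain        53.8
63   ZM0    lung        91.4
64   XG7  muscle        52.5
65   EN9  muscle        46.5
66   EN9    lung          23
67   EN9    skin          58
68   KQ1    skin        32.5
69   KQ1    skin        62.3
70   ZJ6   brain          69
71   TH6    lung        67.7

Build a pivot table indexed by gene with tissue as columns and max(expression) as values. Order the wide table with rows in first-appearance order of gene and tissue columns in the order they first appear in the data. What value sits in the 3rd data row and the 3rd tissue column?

88.4

With rows in first-appearance order of gene, row 3 is gene=KQ1. tissue columns in first-appearance order: brain, skin, muscle, lung; column 3 is muscle.
Long rows with gene=KQ1, tissue=muscle: max(-19, 57.2, 88.4) = 88.4.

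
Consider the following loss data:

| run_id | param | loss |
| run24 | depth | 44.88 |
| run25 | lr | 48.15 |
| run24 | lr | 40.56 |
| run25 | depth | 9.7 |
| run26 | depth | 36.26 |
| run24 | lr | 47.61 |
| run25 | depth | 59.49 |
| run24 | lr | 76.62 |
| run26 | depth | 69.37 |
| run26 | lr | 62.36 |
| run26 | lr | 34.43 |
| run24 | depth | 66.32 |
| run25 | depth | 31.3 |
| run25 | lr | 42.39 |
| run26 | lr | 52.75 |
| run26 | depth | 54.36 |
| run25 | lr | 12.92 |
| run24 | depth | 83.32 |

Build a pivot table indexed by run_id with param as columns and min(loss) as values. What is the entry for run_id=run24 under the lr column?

Rows with run_id=run24 and param=lr: loss values are 40.56, 47.61, 76.62.
min(40.56, 47.61, 76.62) = 40.56.

40.56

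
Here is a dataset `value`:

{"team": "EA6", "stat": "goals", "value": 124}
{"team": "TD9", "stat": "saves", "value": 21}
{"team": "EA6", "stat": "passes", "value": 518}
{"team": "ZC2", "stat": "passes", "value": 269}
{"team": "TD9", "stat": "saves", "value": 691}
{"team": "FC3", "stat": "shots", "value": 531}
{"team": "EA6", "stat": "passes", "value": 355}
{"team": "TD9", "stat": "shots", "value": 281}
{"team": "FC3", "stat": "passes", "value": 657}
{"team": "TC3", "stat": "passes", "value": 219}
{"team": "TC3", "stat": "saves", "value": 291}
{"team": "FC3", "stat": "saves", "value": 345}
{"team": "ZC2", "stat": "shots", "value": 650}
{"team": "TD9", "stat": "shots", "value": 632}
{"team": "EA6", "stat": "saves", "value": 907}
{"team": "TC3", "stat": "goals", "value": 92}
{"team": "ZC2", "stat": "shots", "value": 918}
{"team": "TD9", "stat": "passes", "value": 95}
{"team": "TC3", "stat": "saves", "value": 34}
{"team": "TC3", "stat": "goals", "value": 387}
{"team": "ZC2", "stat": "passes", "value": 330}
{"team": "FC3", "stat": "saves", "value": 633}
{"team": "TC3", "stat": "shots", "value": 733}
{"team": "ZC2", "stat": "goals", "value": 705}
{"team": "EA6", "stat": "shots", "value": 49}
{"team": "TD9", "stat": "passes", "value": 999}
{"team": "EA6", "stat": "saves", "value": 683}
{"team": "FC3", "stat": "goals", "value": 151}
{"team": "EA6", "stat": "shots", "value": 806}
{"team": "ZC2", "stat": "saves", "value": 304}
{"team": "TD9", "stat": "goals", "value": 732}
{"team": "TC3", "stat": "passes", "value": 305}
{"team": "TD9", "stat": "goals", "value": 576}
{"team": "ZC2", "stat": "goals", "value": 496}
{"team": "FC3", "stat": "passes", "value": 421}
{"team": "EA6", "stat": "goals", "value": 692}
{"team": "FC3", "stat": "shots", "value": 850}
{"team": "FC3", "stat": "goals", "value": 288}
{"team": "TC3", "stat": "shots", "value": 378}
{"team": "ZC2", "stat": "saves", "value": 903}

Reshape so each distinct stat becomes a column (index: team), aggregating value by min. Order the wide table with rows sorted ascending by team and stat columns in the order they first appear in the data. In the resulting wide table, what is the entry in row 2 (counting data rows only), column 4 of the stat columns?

With rows sorted ascending by team, row 2 is team=FC3. stat columns in first-appearance order: goals, saves, passes, shots; column 4 is shots.
Long rows with team=FC3, stat=shots: min(531, 850) = 531.

531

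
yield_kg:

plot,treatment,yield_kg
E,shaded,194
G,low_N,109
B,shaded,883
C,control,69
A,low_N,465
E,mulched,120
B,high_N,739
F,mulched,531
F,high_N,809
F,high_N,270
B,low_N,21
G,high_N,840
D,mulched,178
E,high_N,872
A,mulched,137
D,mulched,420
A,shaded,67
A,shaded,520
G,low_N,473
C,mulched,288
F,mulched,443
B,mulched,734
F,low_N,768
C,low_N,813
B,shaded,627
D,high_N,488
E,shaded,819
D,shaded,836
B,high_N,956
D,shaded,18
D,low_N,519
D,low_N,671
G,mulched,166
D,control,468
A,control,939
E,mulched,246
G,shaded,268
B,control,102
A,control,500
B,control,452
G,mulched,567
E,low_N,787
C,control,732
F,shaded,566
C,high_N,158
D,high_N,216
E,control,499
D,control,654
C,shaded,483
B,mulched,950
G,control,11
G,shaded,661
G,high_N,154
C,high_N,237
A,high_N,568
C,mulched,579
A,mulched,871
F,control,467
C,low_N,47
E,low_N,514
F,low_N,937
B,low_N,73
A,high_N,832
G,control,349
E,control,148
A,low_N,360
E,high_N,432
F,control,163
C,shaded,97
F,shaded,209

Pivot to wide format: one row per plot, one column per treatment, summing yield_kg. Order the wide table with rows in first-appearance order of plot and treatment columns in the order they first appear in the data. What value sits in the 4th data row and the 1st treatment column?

580

With rows in first-appearance order of plot, row 4 is plot=C. treatment columns in first-appearance order: shaded, low_N, control, mulched, high_N; column 1 is shaded.
Long rows with plot=C, treatment=shaded: 483 + 97 = 580.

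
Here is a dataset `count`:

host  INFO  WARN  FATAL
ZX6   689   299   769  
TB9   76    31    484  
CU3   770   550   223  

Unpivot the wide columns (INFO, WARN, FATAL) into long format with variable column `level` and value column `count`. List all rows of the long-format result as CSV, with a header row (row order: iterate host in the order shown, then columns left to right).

Each (host, column) pair becomes one row: 3 × 3 = 9 rows.
For example, (ZX6, INFO) → count=689.

host,level,count
ZX6,INFO,689
ZX6,WARN,299
ZX6,FATAL,769
TB9,INFO,76
TB9,WARN,31
TB9,FATAL,484
CU3,INFO,770
CU3,WARN,550
CU3,FATAL,223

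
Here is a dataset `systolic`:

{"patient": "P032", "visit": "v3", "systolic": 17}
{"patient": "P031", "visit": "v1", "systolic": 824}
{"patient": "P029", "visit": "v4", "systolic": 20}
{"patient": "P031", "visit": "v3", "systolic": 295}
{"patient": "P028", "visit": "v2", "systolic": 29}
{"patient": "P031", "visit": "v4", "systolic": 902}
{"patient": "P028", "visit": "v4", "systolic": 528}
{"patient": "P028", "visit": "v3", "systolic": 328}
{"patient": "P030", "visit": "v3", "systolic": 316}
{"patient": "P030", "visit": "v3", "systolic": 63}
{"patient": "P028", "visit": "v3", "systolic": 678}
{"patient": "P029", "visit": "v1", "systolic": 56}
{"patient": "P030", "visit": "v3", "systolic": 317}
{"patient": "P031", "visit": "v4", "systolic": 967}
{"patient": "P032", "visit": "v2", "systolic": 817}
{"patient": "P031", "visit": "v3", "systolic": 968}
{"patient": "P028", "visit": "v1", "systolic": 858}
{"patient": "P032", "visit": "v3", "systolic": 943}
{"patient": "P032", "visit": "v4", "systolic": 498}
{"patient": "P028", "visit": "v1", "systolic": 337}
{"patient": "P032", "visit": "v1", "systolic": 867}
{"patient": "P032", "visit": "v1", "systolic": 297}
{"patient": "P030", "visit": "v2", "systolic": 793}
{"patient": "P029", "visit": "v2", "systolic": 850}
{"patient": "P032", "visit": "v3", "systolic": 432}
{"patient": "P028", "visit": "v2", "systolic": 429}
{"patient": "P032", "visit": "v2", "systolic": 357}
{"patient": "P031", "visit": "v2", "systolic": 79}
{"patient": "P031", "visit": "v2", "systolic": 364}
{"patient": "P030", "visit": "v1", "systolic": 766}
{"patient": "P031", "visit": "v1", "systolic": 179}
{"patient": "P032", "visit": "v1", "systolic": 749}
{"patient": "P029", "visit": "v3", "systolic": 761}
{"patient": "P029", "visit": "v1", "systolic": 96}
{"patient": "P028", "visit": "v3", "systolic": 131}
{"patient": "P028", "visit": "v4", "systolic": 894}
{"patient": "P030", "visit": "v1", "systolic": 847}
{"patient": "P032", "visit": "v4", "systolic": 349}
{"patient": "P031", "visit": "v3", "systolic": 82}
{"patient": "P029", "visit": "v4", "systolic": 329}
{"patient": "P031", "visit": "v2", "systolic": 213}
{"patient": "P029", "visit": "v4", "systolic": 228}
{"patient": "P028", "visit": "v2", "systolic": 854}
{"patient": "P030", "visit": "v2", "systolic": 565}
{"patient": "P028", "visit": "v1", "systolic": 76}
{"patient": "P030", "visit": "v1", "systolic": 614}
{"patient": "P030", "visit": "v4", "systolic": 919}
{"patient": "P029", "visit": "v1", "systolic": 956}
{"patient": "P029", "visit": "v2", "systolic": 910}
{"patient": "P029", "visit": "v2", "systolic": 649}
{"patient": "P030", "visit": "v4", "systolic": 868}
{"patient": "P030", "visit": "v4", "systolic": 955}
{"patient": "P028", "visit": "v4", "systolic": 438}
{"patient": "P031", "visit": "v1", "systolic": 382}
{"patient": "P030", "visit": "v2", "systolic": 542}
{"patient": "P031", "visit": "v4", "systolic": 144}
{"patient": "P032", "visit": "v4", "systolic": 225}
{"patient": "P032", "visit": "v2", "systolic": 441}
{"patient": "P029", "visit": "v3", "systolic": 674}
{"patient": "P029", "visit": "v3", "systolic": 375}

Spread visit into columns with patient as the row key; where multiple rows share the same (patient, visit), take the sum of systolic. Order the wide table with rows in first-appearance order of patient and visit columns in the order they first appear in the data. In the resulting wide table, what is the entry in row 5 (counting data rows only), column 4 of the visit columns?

1900

With rows in first-appearance order of patient, row 5 is patient=P030. visit columns in first-appearance order: v3, v1, v4, v2; column 4 is v2.
Long rows with patient=P030, visit=v2: 793 + 565 + 542 = 1900.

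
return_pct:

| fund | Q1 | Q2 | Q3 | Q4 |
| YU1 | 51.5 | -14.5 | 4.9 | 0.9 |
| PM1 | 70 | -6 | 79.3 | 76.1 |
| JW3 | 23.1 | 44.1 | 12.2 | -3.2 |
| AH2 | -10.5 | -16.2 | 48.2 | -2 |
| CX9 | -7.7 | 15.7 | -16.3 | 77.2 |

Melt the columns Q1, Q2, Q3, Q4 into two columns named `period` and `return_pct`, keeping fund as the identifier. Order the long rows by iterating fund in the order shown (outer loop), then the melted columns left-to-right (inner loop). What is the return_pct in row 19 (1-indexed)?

-16.3

20 rows total (5 × 4). Row 19: index ⌊(19-1)/4⌋ = 4 into fund → CX9; (19-1) mod 4 = 2 into the melted columns → Q3.
So row 19 is (CX9, Q3, -16.3); return_pct = -16.3.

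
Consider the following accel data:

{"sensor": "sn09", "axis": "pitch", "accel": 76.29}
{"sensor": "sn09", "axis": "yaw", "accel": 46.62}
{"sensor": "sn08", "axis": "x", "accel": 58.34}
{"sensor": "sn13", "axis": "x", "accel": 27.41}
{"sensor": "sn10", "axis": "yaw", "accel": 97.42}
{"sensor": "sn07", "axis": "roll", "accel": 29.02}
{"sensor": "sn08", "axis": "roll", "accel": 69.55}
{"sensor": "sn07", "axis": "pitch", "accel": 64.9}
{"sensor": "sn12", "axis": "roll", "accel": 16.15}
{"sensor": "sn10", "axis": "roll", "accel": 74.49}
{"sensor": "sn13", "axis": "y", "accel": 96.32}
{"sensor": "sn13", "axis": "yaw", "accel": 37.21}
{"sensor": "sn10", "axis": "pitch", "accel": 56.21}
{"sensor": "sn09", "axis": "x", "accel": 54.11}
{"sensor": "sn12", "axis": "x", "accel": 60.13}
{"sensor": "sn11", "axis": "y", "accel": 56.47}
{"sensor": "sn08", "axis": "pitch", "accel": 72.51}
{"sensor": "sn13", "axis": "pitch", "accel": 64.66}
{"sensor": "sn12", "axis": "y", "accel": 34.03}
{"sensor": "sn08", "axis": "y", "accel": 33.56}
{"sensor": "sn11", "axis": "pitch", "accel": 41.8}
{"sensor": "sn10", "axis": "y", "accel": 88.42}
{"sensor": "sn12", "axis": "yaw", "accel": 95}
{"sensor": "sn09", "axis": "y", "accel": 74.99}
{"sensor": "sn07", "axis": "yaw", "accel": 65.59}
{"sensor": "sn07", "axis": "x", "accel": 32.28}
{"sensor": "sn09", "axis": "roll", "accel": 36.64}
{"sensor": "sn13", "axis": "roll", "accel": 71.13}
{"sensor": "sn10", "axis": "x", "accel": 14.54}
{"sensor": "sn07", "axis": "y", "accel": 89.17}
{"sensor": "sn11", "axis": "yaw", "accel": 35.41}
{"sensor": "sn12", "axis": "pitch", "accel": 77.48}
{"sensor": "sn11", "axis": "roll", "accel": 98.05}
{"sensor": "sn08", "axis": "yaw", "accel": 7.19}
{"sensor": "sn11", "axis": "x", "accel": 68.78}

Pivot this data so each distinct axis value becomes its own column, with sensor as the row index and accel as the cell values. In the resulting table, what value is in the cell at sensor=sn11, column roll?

98.05

Wide layout: rows indexed by sensor, columns are the 5 distinct axis values (pitch, yaw, x, roll, y).
Cell (sensor=sn11, axis=roll) draws from the long row where sensor=sn11 and axis=roll, which has accel=98.05.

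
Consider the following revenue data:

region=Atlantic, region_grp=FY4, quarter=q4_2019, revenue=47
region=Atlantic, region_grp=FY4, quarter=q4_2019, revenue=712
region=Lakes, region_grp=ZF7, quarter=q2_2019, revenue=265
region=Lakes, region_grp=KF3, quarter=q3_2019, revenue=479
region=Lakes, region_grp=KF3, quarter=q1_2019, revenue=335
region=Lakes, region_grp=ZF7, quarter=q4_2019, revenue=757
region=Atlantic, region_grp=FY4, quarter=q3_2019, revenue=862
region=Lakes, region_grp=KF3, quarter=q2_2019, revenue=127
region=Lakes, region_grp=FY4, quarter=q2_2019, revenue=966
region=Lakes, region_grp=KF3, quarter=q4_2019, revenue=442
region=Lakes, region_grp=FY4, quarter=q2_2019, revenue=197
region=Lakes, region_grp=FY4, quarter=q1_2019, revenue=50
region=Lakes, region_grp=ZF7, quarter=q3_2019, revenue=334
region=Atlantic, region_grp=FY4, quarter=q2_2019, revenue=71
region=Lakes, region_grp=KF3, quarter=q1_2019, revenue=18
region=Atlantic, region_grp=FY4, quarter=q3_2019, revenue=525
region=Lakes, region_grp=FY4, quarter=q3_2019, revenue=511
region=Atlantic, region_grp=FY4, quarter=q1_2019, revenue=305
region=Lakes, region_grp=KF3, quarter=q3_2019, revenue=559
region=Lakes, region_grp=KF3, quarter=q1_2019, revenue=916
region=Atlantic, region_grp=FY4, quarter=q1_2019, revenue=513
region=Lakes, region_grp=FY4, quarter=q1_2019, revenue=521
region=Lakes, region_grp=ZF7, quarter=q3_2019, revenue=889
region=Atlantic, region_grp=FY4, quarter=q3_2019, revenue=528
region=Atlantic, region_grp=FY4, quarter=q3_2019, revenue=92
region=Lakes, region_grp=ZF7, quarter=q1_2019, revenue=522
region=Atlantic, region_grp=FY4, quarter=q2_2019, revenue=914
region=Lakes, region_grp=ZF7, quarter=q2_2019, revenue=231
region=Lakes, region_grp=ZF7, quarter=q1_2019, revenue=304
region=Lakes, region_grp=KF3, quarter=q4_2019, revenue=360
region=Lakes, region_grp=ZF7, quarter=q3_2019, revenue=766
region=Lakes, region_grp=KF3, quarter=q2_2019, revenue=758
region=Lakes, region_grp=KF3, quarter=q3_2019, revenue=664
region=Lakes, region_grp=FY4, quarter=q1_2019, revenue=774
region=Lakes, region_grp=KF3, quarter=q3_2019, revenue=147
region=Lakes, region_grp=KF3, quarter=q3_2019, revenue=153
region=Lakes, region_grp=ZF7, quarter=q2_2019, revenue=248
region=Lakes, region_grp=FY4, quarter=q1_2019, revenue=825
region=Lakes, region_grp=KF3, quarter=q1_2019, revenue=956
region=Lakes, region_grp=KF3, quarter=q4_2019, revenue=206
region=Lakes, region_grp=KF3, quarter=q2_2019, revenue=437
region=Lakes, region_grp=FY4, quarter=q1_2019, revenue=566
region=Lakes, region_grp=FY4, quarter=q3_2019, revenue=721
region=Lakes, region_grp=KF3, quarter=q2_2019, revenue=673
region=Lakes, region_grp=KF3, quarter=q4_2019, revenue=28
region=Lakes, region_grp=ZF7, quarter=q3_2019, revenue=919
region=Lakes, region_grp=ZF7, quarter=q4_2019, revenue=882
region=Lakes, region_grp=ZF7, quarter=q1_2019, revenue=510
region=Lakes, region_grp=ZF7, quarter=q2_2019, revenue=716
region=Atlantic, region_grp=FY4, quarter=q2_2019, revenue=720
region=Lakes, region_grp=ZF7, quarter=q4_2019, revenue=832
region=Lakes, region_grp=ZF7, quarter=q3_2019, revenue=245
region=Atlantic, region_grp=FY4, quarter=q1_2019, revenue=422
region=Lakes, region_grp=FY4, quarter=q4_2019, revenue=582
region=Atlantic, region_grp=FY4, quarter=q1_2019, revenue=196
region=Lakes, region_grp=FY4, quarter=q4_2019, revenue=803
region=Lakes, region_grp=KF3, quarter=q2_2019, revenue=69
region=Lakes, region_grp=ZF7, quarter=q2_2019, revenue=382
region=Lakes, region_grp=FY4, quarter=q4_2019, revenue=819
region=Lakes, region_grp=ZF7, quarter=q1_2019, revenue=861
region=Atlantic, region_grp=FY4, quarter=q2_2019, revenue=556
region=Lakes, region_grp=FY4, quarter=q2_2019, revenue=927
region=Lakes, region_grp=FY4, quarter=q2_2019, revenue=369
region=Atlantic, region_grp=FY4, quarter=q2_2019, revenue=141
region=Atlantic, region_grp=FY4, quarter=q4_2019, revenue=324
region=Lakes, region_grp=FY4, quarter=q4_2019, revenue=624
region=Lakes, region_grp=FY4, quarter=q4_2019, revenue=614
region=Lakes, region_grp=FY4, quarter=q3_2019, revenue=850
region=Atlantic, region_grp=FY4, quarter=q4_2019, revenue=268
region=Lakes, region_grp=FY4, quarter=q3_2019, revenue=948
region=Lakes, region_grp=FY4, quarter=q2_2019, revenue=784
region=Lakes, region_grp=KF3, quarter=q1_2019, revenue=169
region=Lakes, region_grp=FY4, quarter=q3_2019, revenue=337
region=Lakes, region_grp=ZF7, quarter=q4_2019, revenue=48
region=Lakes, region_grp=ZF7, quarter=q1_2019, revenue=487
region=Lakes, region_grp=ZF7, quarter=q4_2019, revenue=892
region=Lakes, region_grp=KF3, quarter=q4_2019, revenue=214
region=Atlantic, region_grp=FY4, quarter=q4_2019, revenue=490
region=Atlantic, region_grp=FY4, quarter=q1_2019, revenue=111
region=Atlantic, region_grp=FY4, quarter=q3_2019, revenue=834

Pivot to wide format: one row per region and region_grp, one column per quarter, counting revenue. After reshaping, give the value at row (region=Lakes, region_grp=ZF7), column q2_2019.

Rows with region=Lakes, region_grp=ZF7 and quarter=q2_2019: revenue values are 265, 231, 248, 716, 382.
5 rows match — count = 5.

5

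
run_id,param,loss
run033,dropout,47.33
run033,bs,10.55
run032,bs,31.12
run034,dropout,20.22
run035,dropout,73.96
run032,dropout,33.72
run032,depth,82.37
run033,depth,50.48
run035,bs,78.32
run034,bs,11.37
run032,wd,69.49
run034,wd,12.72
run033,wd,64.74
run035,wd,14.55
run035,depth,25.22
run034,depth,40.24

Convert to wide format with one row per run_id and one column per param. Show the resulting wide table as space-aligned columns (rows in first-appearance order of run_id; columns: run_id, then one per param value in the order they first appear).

run_id  dropout  bs     depth  wd   
run033  47.33    10.55  50.48  64.74
run032  33.72    31.12  82.37  69.49
run034  20.22    11.37  40.24  12.72
run035  73.96    78.32  25.22  14.55

Columns: run_id plus the 4 distinct param values (dropout, bs, depth, wd).
For example, row run033 column dropout takes loss=47.33 from the long row (run033, dropout).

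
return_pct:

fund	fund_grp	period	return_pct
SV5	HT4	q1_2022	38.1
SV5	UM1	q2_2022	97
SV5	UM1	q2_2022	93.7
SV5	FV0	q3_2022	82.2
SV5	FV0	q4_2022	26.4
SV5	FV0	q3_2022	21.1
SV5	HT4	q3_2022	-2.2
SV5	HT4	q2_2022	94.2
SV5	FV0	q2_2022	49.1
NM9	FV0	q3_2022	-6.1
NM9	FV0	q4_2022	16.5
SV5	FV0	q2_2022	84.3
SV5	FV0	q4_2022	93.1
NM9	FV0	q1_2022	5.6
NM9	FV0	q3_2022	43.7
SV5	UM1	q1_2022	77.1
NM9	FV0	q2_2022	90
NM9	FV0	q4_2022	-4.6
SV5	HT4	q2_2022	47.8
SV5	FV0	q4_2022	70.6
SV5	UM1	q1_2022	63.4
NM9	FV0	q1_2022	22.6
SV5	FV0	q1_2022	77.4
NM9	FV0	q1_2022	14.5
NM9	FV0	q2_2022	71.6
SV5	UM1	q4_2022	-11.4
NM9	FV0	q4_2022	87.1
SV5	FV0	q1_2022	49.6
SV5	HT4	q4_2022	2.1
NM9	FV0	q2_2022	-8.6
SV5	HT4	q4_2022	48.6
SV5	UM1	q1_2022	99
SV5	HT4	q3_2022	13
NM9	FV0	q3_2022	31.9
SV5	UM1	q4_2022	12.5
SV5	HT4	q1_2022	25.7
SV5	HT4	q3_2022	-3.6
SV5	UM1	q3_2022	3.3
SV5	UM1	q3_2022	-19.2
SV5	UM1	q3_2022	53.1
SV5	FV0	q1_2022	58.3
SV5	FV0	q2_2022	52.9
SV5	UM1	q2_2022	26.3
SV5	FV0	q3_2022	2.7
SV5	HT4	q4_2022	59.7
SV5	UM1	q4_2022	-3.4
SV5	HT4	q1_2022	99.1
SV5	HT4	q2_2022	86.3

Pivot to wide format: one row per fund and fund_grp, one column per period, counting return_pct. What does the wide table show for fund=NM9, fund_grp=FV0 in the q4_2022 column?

Rows with fund=NM9, fund_grp=FV0 and period=q4_2022: return_pct values are 16.5, -4.6, 87.1.
3 rows match — count = 3.

3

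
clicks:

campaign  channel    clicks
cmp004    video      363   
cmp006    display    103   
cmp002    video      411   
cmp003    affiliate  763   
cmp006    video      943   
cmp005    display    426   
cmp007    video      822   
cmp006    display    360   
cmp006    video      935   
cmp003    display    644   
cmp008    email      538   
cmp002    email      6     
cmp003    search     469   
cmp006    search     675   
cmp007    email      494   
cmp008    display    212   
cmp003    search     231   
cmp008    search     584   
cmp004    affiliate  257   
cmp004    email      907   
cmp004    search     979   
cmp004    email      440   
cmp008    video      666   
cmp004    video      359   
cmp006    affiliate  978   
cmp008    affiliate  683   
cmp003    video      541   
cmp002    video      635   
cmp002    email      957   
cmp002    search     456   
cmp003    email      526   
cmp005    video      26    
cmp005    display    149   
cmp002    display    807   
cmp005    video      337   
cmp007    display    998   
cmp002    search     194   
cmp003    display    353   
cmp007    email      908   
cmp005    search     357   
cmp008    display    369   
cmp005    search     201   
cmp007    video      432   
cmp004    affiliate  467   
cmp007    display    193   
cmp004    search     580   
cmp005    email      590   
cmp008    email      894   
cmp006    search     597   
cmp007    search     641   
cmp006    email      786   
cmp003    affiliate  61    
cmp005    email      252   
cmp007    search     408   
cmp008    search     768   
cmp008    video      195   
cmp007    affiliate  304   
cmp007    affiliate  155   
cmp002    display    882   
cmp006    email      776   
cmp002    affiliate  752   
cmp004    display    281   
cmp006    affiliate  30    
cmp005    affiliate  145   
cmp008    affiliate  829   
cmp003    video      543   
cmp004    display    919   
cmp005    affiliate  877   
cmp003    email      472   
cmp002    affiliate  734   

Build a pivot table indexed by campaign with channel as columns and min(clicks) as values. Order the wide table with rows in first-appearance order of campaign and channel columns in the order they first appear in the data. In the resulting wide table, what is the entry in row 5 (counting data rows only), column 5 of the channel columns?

201

With rows in first-appearance order of campaign, row 5 is campaign=cmp005. channel columns in first-appearance order: video, display, affiliate, email, search; column 5 is search.
Long rows with campaign=cmp005, channel=search: min(357, 201) = 201.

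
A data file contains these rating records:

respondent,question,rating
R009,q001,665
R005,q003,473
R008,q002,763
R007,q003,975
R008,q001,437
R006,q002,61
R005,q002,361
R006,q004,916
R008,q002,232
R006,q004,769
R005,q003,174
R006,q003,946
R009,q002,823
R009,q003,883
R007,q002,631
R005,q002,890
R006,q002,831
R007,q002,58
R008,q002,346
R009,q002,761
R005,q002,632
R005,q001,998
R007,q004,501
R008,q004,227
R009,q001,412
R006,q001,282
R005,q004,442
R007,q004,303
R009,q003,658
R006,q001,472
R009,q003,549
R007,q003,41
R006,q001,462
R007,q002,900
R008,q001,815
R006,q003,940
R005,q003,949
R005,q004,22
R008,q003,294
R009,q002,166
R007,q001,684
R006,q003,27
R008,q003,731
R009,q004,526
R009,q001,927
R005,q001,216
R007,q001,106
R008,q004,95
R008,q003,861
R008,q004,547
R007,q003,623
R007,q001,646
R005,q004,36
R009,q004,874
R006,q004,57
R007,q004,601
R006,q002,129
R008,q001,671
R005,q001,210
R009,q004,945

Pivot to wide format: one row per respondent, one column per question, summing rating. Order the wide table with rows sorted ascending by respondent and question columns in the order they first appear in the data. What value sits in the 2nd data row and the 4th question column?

With rows sorted ascending by respondent, row 2 is respondent=R006. question columns in first-appearance order: q001, q003, q002, q004; column 4 is q004.
Long rows with respondent=R006, question=q004: 916 + 769 + 57 = 1742.

1742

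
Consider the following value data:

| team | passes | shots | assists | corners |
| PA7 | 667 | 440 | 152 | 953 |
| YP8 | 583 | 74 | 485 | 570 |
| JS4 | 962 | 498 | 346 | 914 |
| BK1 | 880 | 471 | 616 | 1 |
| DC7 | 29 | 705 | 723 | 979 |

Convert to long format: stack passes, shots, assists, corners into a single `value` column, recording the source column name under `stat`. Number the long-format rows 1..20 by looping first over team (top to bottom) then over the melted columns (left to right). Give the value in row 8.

20 rows total (5 × 4). Row 8: index ⌊(8-1)/4⌋ = 1 into team → YP8; (8-1) mod 4 = 3 into the melted columns → corners.
So row 8 is (YP8, corners, 570); value = 570.

570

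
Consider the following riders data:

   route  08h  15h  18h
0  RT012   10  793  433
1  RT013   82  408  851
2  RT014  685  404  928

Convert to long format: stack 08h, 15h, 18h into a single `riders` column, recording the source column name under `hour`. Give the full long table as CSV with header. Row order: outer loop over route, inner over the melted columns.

Each (route, column) pair becomes one row: 3 × 3 = 9 rows.
For example, (RT012, 08h) → riders=10.

route,hour,riders
RT012,08h,10
RT012,15h,793
RT012,18h,433
RT013,08h,82
RT013,15h,408
RT013,18h,851
RT014,08h,685
RT014,15h,404
RT014,18h,928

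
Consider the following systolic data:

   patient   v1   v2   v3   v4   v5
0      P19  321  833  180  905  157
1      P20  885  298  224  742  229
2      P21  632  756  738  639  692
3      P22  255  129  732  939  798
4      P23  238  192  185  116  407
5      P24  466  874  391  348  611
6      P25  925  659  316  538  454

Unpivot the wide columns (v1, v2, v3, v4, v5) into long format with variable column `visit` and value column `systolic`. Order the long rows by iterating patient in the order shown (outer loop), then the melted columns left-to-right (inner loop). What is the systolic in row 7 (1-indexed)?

298

35 rows total (7 × 5). Row 7: index ⌊(7-1)/5⌋ = 1 into patient → P20; (7-1) mod 5 = 1 into the melted columns → v2.
So row 7 is (P20, v2, 298); systolic = 298.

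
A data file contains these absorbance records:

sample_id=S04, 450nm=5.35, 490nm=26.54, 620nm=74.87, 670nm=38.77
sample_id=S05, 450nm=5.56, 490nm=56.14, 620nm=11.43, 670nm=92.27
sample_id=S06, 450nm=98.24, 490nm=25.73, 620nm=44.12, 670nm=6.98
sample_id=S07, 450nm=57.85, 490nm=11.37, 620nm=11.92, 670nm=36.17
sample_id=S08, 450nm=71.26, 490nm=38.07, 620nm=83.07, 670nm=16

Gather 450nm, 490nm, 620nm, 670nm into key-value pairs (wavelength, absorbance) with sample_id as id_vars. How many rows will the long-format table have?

5 sample_id values × 4 melted columns = 20 rows.

20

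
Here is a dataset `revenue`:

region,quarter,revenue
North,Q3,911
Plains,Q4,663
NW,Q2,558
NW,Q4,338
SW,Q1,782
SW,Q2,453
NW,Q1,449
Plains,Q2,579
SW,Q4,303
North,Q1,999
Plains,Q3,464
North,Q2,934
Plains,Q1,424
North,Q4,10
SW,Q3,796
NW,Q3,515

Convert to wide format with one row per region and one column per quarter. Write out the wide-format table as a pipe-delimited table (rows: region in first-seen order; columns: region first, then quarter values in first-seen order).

| region | Q3 | Q4 | Q2 | Q1 |
| North | 911 | 10 | 934 | 999 |
| Plains | 464 | 663 | 579 | 424 |
| NW | 515 | 338 | 558 | 449 |
| SW | 796 | 303 | 453 | 782 |

Columns: region plus the 4 distinct quarter values (Q3, Q4, Q2, Q1).
For example, row North column Q3 takes revenue=911 from the long row (North, Q3).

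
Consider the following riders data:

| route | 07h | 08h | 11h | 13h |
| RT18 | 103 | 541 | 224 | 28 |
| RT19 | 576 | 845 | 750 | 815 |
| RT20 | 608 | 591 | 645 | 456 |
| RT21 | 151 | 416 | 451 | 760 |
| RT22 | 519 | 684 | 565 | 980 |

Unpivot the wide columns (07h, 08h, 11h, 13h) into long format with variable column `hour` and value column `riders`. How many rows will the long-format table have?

20

5 route values × 4 melted columns = 20 rows.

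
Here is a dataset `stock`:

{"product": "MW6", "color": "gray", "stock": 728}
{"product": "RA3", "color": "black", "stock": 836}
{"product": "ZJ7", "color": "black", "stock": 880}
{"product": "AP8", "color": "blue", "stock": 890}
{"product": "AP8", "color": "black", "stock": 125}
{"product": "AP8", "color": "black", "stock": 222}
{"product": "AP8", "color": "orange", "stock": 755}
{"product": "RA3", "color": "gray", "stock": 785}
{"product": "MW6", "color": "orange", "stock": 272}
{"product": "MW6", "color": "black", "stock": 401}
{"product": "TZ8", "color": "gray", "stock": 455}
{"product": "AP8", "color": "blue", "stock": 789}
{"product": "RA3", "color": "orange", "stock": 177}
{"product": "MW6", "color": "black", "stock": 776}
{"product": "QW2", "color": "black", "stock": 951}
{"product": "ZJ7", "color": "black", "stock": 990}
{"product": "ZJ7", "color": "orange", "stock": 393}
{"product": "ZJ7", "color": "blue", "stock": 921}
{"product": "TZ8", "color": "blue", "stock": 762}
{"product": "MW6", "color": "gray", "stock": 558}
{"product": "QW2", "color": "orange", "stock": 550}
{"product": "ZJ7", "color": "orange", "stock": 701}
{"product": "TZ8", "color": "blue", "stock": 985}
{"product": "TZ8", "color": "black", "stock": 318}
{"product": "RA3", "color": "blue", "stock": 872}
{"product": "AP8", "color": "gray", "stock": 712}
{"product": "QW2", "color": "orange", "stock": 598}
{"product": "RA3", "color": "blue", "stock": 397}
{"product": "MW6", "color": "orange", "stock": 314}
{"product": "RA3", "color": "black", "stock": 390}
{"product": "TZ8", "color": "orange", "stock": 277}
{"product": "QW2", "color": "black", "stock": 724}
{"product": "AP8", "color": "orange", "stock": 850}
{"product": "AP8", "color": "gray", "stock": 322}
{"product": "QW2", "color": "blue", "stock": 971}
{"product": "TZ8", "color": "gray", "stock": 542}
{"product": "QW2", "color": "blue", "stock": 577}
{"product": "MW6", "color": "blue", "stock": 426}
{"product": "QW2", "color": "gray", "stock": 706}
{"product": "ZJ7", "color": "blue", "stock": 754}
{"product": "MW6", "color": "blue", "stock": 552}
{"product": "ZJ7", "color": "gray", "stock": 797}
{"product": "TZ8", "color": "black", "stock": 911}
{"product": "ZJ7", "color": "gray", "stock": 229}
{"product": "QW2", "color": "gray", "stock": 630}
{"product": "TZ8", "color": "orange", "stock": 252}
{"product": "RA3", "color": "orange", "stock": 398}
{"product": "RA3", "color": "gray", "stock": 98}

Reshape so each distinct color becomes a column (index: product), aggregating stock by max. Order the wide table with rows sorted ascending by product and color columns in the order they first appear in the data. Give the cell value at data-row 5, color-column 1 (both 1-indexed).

542

With rows sorted ascending by product, row 5 is product=TZ8. color columns in first-appearance order: gray, black, blue, orange; column 1 is gray.
Long rows with product=TZ8, color=gray: max(455, 542) = 542.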